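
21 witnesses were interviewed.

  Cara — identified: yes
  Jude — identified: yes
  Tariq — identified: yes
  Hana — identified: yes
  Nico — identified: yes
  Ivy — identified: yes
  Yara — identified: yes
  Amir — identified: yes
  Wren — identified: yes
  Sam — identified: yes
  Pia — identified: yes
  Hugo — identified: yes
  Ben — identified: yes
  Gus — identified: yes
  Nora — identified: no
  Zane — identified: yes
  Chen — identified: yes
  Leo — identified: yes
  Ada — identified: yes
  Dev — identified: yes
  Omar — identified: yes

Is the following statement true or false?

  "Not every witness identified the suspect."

True

Truth condition: A ⊄ B (|A ∖ B| ≥ 1).
|A| = 21, |A ∩ B| = 20, |A ∖ B| = 1.
So the statement is true.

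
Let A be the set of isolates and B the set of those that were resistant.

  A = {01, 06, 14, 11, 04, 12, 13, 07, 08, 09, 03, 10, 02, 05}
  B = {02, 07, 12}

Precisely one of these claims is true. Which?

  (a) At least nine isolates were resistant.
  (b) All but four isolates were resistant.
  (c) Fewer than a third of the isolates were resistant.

|A| = 14, |A ∩ B| = 3, |A ∖ B| = 11.
(a) requires |A ∩ B| ≥ 9: false.
(b) requires |A ∖ B| = 4: false.
(c) requires |A ∩ B| / |A| < 1/3: true.

(c)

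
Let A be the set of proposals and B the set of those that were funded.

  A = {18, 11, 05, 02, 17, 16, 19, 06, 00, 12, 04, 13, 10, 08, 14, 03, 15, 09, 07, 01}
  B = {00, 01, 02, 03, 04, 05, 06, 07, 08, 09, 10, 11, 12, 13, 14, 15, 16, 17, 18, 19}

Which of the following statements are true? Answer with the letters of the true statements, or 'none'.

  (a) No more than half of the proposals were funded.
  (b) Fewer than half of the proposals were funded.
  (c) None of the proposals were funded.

|A| = 20, |A ∩ B| = 20, |A ∖ B| = 0.
(a) |A ∩ B| ≤ |A ∖ B|: fails.
(b) |A ∩ B| < |A ∖ B|: fails.
(c) A ∩ B = ∅ (|A ∩ B| = 0): fails.

none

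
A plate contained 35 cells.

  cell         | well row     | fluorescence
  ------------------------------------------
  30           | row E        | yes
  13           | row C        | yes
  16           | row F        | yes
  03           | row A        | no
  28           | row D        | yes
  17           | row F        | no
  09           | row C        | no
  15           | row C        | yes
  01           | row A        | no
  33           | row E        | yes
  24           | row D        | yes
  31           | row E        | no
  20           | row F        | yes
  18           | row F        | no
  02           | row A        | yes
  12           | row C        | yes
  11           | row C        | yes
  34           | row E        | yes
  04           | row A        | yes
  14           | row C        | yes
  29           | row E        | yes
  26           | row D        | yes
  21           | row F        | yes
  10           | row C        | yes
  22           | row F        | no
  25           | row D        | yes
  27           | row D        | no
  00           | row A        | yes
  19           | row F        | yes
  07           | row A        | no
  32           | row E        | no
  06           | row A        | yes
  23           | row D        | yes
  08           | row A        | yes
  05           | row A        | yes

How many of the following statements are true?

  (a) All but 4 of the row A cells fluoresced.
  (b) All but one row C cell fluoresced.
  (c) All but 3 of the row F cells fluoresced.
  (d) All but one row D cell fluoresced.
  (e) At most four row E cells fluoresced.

(a) row A: |A| = 9, |A ∩ B| = 6; needs |A ∖ B| = 4 — false.
(b) row C: |A| = 7, |A ∩ B| = 6; needs |A ∖ B| = 1 — true.
(c) row F: |A| = 7, |A ∩ B| = 4; needs |A ∖ B| = 3 — true.
(d) row D: |A| = 6, |A ∩ B| = 5; needs |A ∖ B| = 1 — true.
(e) row E: |A| = 6, |A ∩ B| = 4; needs |A ∩ B| ≤ 4 — true.

4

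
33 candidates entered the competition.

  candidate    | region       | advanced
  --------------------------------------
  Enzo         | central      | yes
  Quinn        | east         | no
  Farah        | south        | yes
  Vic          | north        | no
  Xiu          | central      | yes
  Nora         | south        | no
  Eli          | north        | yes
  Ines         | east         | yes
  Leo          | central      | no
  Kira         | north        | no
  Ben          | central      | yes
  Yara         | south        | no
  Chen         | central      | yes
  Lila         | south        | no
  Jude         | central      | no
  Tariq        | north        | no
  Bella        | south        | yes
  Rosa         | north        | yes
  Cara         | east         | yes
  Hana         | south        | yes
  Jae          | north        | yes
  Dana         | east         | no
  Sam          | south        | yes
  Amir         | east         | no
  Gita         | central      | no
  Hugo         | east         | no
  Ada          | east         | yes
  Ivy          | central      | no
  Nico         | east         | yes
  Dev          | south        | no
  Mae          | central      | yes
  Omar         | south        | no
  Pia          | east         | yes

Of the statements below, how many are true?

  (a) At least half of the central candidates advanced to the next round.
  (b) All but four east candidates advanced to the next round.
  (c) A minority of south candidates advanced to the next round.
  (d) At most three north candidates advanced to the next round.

4

(a) central: |A| = 9, |A ∩ B| = 5; needs |A ∩ B| ≥ |A ∖ B| — true.
(b) east: |A| = 9, |A ∩ B| = 5; needs |A ∖ B| = 4 — true.
(c) south: |A| = 9, |A ∩ B| = 4; needs |A ∩ B| < |A ∖ B| — true.
(d) north: |A| = 6, |A ∩ B| = 3; needs |A ∩ B| ≤ 3 — true.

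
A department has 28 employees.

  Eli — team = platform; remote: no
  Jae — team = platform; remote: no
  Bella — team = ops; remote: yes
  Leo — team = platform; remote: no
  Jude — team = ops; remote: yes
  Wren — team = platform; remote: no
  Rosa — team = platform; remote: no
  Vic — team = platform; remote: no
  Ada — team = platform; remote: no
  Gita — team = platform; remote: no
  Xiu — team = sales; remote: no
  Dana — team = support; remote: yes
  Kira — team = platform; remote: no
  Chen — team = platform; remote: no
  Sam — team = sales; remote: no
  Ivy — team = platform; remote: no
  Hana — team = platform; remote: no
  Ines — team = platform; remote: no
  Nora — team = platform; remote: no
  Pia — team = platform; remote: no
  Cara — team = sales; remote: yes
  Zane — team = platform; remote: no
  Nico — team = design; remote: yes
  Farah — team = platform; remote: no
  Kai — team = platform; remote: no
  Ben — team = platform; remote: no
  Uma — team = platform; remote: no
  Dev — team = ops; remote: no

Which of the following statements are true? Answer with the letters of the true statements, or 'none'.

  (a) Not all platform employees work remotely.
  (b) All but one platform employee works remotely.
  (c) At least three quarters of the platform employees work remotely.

|A| = 20, |A ∩ B| = 0, |A ∖ B| = 20.
(a) A ⊄ B (|A ∖ B| ≥ 1): holds.
(b) |A ∖ B| = 1: fails.
(c) |A ∩ B| / |A| ≥ 3/4: fails.

(a)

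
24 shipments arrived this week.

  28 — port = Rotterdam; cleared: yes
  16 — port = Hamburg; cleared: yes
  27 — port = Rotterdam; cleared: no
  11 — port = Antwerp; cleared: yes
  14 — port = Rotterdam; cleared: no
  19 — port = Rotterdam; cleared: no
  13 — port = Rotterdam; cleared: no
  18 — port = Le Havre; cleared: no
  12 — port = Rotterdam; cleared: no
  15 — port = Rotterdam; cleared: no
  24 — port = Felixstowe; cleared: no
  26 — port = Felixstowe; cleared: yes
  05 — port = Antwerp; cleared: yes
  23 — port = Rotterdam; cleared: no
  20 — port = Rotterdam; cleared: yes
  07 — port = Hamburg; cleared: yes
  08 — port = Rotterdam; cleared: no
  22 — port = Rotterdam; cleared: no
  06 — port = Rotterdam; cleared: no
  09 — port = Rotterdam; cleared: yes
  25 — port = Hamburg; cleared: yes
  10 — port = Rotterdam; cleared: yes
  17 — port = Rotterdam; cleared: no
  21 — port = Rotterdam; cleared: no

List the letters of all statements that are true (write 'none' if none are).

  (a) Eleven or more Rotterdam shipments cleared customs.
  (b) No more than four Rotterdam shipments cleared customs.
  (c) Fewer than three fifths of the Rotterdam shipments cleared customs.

|A| = 16, |A ∩ B| = 4, |A ∖ B| = 12.
(a) |A ∩ B| ≥ 11: fails.
(b) |A ∩ B| ≤ 4: holds.
(c) |A ∩ B| / |A| < 3/5: holds.

(b), (c)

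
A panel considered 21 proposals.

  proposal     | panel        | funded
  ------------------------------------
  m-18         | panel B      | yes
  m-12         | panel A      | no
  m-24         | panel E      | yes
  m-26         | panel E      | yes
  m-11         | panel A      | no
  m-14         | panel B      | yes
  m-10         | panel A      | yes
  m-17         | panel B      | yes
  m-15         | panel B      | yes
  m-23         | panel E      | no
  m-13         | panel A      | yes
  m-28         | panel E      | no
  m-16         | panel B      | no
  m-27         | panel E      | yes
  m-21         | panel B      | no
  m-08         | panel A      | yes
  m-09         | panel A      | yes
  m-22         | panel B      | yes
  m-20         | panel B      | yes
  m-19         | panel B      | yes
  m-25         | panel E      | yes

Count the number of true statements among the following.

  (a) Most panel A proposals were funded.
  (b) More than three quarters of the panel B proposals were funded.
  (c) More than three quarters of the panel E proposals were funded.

(a) panel A: |A| = 6, |A ∩ B| = 4; needs |A ∩ B| > |A ∖ B| — true.
(b) panel B: |A| = 9, |A ∩ B| = 7; needs |A ∩ B| / |A| > 3/4 — true.
(c) panel E: |A| = 6, |A ∩ B| = 4; needs |A ∩ B| / |A| > 3/4 — false.

2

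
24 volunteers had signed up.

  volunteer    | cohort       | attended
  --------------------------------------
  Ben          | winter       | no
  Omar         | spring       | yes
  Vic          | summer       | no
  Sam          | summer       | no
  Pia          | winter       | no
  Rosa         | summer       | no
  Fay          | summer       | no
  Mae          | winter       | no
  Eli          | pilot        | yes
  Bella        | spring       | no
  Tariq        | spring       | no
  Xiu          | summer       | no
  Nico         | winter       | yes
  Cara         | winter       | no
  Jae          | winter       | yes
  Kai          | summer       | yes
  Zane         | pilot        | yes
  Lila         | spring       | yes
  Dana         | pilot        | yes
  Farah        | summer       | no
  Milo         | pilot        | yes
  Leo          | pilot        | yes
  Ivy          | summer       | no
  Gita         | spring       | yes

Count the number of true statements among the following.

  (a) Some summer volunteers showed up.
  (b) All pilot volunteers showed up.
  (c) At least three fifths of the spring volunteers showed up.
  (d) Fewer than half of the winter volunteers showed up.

(a) summer: |A| = 8, |A ∩ B| = 1; needs A ∩ B ≠ ∅ (|A ∩ B| ≥ 1) — true.
(b) pilot: |A| = 5, |A ∩ B| = 5; needs A ⊆ B, i.e. every element of A is in B (|A ∖ B| = 0) — true.
(c) spring: |A| = 5, |A ∩ B| = 3; needs |A ∩ B| / |A| ≥ 3/5 — true.
(d) winter: |A| = 6, |A ∩ B| = 2; needs |A ∩ B| < |A ∖ B| — true.

4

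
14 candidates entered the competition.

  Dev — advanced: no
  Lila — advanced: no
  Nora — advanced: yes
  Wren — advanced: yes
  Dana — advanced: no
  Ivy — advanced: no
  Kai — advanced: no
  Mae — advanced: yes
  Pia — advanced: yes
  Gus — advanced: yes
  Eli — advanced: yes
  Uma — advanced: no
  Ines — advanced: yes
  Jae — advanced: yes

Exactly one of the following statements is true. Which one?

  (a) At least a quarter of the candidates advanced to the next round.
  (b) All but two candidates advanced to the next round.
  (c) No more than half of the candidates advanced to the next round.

(a)

|A| = 14, |A ∩ B| = 8, |A ∖ B| = 6.
(a) requires |A ∩ B| / |A| ≥ 1/4: true.
(b) requires |A ∖ B| = 2: false.
(c) requires |A ∩ B| ≤ |A ∖ B|: false.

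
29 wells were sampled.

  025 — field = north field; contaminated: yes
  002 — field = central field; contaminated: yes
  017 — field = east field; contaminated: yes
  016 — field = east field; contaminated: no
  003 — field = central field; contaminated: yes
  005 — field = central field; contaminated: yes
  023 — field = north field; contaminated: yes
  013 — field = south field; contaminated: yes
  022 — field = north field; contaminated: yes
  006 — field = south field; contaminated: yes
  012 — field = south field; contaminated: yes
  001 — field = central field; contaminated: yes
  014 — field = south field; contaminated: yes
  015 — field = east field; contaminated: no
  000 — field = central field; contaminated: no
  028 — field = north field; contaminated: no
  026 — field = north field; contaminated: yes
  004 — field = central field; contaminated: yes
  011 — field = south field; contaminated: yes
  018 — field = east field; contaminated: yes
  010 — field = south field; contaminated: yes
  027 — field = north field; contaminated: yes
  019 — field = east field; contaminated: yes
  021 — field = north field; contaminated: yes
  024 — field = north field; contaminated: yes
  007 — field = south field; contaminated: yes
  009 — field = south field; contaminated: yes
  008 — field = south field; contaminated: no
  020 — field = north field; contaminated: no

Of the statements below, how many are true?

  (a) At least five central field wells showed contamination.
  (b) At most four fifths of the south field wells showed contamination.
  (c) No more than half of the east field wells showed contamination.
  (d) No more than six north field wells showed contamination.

1

(a) central field: |A| = 6, |A ∩ B| = 5; needs |A ∩ B| ≥ 5 — true.
(b) south field: |A| = 9, |A ∩ B| = 8; needs |A ∩ B| / |A| ≤ 4/5 — false.
(c) east field: |A| = 5, |A ∩ B| = 3; needs |A ∩ B| ≤ |A ∖ B| — false.
(d) north field: |A| = 9, |A ∩ B| = 7; needs |A ∩ B| ≤ 6 — false.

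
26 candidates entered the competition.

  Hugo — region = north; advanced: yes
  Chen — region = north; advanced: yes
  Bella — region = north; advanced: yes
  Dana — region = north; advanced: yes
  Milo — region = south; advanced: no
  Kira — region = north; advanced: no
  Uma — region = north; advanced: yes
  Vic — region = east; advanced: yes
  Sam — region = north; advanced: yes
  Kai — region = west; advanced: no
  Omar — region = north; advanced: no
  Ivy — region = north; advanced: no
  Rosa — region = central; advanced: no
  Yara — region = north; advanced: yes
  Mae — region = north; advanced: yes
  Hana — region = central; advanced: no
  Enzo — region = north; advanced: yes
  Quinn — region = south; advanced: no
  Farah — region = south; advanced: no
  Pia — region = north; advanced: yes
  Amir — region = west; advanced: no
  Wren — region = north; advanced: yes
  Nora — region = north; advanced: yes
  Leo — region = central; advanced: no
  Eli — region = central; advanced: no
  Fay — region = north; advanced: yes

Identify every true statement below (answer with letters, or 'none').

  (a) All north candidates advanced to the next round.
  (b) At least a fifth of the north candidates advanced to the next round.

|A| = 16, |A ∩ B| = 13, |A ∖ B| = 3.
(a) A ⊆ B, i.e. every element of A is in B (|A ∖ B| = 0): fails.
(b) |A ∩ B| / |A| ≥ 1/5: holds.

(b)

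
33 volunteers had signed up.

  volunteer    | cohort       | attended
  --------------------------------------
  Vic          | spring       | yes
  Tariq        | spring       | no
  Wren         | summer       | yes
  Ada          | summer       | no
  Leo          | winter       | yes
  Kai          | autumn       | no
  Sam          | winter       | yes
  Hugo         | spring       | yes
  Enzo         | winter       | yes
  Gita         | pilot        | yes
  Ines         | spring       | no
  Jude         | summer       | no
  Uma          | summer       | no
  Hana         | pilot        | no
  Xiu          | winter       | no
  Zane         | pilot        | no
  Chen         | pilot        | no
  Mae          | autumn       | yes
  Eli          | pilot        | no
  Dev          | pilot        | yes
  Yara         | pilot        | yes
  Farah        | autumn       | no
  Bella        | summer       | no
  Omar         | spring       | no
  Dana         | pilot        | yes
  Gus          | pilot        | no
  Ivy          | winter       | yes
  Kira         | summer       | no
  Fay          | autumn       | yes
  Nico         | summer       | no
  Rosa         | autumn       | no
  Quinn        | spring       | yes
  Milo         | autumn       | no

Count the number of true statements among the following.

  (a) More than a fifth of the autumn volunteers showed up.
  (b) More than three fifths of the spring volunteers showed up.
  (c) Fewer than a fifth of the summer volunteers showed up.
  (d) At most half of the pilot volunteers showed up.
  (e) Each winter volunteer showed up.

3

(a) autumn: |A| = 6, |A ∩ B| = 2; needs |A ∩ B| / |A| > 1/5 — true.
(b) spring: |A| = 6, |A ∩ B| = 3; needs |A ∩ B| / |A| > 3/5 — false.
(c) summer: |A| = 7, |A ∩ B| = 1; needs |A ∩ B| / |A| < 1/5 — true.
(d) pilot: |A| = 9, |A ∩ B| = 4; needs |A ∩ B| ≤ |A ∖ B| — true.
(e) winter: |A| = 5, |A ∩ B| = 4; needs A ⊆ B, i.e. every element of A is in B (|A ∖ B| = 0) — false.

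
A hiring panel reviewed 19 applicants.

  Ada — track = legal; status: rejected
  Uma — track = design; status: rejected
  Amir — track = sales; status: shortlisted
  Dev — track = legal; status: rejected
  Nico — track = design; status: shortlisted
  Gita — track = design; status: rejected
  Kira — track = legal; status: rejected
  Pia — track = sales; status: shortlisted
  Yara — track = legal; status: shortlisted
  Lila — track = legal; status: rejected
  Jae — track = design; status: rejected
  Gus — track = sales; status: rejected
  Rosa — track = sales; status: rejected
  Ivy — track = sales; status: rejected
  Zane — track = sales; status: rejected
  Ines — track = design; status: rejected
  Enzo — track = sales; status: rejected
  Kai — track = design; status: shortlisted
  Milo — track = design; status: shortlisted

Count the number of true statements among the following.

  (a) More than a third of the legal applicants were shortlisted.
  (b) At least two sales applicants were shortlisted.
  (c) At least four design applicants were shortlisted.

1

(a) legal: |A| = 5, |A ∩ B| = 1; needs |A ∩ B| / |A| > 1/3 — false.
(b) sales: |A| = 7, |A ∩ B| = 2; needs |A ∩ B| ≥ 2 — true.
(c) design: |A| = 7, |A ∩ B| = 3; needs |A ∩ B| ≥ 4 — false.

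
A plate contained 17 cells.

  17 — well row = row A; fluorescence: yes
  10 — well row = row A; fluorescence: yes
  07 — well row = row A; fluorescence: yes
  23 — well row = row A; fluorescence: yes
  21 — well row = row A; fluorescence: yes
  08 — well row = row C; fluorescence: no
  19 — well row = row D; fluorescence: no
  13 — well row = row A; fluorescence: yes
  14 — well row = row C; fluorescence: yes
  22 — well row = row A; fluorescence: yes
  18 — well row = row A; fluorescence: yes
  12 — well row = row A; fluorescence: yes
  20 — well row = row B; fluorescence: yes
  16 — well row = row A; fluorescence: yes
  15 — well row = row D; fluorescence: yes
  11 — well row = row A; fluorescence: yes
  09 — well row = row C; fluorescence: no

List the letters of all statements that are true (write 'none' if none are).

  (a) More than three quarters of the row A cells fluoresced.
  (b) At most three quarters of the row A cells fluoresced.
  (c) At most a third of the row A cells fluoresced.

(a)

|A| = 11, |A ∩ B| = 11, |A ∖ B| = 0.
(a) |A ∩ B| / |A| > 3/4: holds.
(b) |A ∩ B| / |A| ≤ 3/4: fails.
(c) |A ∩ B| / |A| ≤ 1/3: fails.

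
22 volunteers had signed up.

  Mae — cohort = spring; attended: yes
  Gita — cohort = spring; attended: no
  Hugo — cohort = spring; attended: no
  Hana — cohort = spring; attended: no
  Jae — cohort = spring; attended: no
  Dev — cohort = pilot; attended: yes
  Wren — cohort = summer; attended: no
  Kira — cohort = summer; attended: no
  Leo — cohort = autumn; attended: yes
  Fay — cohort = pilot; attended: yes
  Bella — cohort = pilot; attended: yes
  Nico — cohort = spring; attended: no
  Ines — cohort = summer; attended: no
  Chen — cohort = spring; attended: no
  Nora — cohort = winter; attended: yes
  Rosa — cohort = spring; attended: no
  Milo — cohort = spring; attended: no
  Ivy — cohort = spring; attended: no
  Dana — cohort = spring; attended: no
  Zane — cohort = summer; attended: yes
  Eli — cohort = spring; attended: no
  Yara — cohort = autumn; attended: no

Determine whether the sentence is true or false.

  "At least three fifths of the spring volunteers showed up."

False

'At least three fifths of the spring volunteers showed up' holds iff |A ∩ B| / |A| ≥ 3/5.
A (the restrictor) = {Mae, Gita, Hugo, Hana, Jae, Nico, Chen, Rosa, Milo, Ivy, Dana, Eli}, |A| = 12.
A ∩ B = {Mae}, so |A ∩ B| = 1.
A ∖ B = {Gita, Hugo, Hana, Jae, Nico, Chen, Rosa, Milo, Ivy, Dana, Eli}, so |A ∖ B| = 11.
|A ∩ B|/|A| = 1/12, so the statement is false.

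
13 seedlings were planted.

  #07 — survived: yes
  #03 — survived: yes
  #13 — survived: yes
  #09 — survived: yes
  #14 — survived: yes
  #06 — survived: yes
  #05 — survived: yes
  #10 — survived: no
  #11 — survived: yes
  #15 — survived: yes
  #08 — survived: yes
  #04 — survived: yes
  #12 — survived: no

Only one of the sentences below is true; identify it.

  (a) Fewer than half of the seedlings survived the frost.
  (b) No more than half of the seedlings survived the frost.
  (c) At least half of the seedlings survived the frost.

|A| = 13, |A ∩ B| = 11, |A ∖ B| = 2.
(a) requires |A ∩ B| < |A ∖ B|: false.
(b) requires |A ∩ B| ≤ |A ∖ B|: false.
(c) requires |A ∩ B| ≥ |A ∖ B|: true.

(c)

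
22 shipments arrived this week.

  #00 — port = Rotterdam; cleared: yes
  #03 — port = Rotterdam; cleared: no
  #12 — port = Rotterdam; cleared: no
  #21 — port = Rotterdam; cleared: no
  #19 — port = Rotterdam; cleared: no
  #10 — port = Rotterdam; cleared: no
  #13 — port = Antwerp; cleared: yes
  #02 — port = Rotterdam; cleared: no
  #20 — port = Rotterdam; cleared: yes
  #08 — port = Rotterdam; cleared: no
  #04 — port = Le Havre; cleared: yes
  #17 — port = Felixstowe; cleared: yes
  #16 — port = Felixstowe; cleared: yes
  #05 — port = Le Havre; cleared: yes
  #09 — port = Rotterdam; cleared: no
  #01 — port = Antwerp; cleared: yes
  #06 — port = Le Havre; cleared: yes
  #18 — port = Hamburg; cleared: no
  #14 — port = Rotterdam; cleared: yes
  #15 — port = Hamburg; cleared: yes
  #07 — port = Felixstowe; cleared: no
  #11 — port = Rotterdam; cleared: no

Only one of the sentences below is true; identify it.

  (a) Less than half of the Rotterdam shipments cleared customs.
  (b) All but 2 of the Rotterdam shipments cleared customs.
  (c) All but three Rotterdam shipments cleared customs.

|A| = 12, |A ∩ B| = 3, |A ∖ B| = 9.
(a) requires |A ∩ B| < |A ∖ B|: true.
(b) requires |A ∖ B| = 2: false.
(c) requires |A ∖ B| = 3: false.

(a)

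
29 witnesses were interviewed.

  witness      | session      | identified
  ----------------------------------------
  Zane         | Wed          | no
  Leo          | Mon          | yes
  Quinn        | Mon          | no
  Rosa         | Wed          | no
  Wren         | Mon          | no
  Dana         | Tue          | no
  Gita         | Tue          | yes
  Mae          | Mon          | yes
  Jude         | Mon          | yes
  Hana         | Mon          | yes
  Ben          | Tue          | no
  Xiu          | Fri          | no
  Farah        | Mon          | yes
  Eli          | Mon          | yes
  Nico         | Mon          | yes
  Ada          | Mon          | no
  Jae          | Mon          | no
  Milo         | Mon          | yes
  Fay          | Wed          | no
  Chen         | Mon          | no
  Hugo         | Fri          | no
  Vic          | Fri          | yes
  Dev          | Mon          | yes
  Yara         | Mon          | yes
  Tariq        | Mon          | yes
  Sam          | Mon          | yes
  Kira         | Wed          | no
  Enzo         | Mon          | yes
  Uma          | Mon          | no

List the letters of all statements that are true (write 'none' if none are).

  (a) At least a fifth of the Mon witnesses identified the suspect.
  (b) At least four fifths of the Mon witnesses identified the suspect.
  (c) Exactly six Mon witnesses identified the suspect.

|A| = 19, |A ∩ B| = 13, |A ∖ B| = 6.
(a) |A ∩ B| / |A| ≥ 1/5: holds.
(b) |A ∩ B| / |A| ≥ 4/5: fails.
(c) |A ∩ B| = 6: fails.

(a)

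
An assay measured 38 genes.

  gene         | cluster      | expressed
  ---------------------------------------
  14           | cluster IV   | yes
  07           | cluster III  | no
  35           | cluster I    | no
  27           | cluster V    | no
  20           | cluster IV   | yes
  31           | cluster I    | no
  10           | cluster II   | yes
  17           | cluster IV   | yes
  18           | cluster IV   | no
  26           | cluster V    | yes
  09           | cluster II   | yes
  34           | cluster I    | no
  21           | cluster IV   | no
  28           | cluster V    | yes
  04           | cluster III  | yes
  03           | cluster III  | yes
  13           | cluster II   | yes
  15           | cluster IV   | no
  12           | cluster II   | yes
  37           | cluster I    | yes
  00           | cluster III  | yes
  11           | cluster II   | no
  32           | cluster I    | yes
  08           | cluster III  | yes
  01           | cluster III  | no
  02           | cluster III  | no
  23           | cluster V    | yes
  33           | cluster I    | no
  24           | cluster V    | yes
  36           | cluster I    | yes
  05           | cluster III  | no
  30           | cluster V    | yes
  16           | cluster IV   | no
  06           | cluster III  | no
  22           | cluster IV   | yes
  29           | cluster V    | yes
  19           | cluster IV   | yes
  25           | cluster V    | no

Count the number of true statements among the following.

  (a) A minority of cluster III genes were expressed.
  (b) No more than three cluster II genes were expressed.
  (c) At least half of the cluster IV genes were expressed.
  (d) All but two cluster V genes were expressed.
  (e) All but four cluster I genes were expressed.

(a) cluster III: |A| = 9, |A ∩ B| = 4; needs |A ∩ B| < |A ∖ B| — true.
(b) cluster II: |A| = 5, |A ∩ B| = 4; needs |A ∩ B| ≤ 3 — false.
(c) cluster IV: |A| = 9, |A ∩ B| = 5; needs |A ∩ B| ≥ |A ∖ B| — true.
(d) cluster V: |A| = 8, |A ∩ B| = 6; needs |A ∖ B| = 2 — true.
(e) cluster I: |A| = 7, |A ∩ B| = 3; needs |A ∖ B| = 4 — true.

4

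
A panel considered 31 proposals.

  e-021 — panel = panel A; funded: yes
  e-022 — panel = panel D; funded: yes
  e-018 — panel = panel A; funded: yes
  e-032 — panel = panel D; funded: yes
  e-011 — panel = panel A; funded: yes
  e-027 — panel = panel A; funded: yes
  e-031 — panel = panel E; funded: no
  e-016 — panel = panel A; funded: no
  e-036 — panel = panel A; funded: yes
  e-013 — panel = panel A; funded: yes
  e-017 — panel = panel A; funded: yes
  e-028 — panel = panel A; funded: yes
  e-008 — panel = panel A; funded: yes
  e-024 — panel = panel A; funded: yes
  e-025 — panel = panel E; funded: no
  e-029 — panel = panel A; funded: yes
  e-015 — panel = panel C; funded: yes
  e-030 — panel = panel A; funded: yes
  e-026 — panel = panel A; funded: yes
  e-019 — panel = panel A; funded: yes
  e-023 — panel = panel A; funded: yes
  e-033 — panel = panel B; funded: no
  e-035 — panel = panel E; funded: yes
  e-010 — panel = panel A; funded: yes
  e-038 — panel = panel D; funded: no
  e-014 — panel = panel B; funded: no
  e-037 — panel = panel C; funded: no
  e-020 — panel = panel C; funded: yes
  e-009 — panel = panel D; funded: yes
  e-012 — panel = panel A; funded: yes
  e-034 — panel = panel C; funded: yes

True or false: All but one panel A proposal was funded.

True

The determiner here denotes the relation: |A ∖ B| = 1.
|A| = 18, |A ∩ B| = 17, |A ∖ B| = 1.
|A ∖ B| = 1, so the statement is true.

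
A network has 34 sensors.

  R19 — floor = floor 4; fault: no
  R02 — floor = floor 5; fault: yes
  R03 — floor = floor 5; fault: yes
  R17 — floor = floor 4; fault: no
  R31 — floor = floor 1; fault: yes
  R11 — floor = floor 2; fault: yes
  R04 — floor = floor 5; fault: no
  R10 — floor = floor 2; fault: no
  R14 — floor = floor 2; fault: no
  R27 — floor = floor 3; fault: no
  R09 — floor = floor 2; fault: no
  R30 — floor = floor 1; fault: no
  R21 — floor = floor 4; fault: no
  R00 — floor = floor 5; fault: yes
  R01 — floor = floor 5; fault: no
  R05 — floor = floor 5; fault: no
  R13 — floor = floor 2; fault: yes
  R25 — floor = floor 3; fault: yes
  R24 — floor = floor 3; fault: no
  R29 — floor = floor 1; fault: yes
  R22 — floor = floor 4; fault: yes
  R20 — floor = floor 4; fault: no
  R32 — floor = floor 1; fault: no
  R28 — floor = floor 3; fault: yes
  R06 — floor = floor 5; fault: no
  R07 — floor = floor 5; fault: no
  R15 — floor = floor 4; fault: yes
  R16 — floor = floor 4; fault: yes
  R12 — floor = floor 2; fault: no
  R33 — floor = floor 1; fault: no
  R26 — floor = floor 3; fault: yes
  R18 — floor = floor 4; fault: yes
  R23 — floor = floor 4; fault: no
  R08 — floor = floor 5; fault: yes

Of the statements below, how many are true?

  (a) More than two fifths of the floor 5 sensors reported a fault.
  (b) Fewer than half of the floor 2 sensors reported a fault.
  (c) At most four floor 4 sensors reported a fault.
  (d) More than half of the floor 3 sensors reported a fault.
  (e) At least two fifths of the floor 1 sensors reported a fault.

5

(a) floor 5: |A| = 9, |A ∩ B| = 4; needs |A ∩ B| / |A| > 2/5 — true.
(b) floor 2: |A| = 6, |A ∩ B| = 2; needs |A ∩ B| < |A ∖ B| — true.
(c) floor 4: |A| = 9, |A ∩ B| = 4; needs |A ∩ B| ≤ 4 — true.
(d) floor 3: |A| = 5, |A ∩ B| = 3; needs |A ∩ B| > |A ∖ B| — true.
(e) floor 1: |A| = 5, |A ∩ B| = 2; needs |A ∩ B| / |A| ≥ 2/5 — true.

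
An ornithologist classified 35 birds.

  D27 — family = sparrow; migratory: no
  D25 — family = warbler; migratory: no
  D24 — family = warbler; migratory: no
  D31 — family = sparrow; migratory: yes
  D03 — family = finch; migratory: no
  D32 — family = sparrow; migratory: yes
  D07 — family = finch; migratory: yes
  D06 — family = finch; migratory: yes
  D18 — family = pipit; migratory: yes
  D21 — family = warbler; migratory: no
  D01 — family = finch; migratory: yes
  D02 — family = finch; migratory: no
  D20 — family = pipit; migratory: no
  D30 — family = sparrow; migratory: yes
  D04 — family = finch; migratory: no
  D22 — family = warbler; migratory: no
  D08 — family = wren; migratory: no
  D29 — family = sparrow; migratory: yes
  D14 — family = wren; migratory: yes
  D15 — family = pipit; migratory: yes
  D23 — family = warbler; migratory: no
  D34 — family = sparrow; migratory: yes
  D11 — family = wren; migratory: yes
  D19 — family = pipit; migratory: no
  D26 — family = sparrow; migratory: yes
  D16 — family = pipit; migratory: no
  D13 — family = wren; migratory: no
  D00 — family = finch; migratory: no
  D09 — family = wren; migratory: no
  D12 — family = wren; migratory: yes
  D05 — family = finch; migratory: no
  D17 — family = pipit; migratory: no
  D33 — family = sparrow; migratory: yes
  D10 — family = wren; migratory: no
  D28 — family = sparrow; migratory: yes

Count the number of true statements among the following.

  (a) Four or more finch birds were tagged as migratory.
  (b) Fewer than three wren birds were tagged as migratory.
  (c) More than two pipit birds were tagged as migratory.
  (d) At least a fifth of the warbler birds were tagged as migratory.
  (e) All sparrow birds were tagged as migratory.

(a) finch: |A| = 8, |A ∩ B| = 3; needs |A ∩ B| ≥ 4 — false.
(b) wren: |A| = 7, |A ∩ B| = 3; needs |A ∩ B| < 3 — false.
(c) pipit: |A| = 6, |A ∩ B| = 2; needs |A ∩ B| > 2 — false.
(d) warbler: |A| = 5, |A ∩ B| = 0; needs |A ∩ B| / |A| ≥ 1/5 — false.
(e) sparrow: |A| = 9, |A ∩ B| = 8; needs A ⊆ B, i.e. every element of A is in B (|A ∖ B| = 0) — false.

0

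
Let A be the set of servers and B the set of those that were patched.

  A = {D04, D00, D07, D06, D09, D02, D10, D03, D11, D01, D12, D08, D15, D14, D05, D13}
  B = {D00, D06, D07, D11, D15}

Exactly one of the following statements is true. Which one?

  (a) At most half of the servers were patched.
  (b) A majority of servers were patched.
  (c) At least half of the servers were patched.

|A| = 16, |A ∩ B| = 5, |A ∖ B| = 11.
(a) requires |A ∩ B| ≤ |A ∖ B|: true.
(b) requires |A ∩ B| > |A ∖ B|: false.
(c) requires |A ∩ B| ≥ |A ∖ B|: false.

(a)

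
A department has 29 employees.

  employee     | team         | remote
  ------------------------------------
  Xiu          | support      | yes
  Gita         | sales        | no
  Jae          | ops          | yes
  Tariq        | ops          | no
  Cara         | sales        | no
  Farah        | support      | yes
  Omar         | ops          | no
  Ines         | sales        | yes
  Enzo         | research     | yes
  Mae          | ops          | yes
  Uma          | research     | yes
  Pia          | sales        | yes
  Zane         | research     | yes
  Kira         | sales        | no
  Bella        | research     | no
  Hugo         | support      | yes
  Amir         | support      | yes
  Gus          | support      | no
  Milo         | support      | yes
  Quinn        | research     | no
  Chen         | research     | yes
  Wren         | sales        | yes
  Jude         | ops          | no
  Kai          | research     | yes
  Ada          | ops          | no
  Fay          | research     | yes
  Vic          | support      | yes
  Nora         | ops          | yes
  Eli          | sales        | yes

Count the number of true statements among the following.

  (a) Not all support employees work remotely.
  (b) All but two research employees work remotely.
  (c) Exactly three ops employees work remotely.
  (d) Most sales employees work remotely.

(a) support: |A| = 7, |A ∩ B| = 6; needs A ⊄ B (|A ∖ B| ≥ 1) — true.
(b) research: |A| = 8, |A ∩ B| = 6; needs |A ∖ B| = 2 — true.
(c) ops: |A| = 7, |A ∩ B| = 3; needs |A ∩ B| = 3 — true.
(d) sales: |A| = 7, |A ∩ B| = 4; needs |A ∩ B| > |A ∖ B| — true.

4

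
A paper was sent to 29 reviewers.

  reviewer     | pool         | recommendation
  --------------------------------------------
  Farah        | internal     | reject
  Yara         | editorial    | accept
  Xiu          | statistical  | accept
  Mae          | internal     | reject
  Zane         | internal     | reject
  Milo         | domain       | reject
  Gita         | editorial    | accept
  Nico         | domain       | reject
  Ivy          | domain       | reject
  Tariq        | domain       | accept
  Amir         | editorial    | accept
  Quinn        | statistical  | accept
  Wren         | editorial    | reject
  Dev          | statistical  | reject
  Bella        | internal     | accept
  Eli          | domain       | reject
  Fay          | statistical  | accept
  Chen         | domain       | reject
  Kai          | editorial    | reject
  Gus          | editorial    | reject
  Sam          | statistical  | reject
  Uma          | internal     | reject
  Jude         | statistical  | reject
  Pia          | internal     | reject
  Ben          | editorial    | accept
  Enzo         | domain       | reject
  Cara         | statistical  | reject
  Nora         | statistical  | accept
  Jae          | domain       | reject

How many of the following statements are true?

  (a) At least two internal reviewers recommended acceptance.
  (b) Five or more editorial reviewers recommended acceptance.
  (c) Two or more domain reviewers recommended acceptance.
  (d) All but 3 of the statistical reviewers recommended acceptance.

0

(a) internal: |A| = 6, |A ∩ B| = 1; needs |A ∩ B| ≥ 2 — false.
(b) editorial: |A| = 7, |A ∩ B| = 4; needs |A ∩ B| ≥ 5 — false.
(c) domain: |A| = 8, |A ∩ B| = 1; needs |A ∩ B| ≥ 2 — false.
(d) statistical: |A| = 8, |A ∩ B| = 4; needs |A ∖ B| = 3 — false.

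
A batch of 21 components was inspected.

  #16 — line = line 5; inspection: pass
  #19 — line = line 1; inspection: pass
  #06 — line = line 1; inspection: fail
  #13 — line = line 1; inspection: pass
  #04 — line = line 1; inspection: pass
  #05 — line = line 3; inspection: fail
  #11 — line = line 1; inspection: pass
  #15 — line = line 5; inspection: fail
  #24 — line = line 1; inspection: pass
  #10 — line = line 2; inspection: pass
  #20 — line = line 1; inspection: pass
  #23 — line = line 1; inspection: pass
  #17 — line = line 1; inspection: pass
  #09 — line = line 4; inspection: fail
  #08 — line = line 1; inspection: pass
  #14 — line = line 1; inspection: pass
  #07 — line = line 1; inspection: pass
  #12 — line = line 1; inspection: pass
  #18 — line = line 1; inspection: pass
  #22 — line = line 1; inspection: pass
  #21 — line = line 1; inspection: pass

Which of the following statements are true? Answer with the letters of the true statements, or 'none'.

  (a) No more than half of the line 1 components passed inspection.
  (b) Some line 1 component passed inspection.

(b)

|A| = 16, |A ∩ B| = 15, |A ∖ B| = 1.
(a) |A ∩ B| ≤ |A ∖ B|: fails.
(b) A ∩ B ≠ ∅ (|A ∩ B| ≥ 1): holds.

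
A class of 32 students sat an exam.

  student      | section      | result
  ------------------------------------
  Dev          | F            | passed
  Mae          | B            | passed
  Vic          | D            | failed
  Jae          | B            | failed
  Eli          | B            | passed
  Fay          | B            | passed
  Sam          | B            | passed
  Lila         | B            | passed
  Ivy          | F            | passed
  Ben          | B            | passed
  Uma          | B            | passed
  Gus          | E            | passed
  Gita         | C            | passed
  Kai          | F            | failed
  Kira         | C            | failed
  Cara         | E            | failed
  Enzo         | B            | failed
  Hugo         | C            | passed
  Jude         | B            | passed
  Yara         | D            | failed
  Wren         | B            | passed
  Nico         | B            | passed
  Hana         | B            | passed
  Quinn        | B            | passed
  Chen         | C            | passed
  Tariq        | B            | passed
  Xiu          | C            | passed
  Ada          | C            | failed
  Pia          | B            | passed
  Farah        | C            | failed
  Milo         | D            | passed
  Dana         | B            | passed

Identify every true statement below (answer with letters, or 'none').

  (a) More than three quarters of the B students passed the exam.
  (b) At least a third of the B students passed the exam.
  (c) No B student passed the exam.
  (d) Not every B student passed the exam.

(a), (b), (d)

|A| = 17, |A ∩ B| = 15, |A ∖ B| = 2.
(a) |A ∩ B| / |A| > 3/4: holds.
(b) |A ∩ B| / |A| ≥ 1/3: holds.
(c) A ∩ B = ∅ (|A ∩ B| = 0): fails.
(d) A ⊄ B (|A ∖ B| ≥ 1): holds.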